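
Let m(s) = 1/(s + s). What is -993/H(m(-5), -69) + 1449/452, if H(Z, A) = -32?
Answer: 123801/3616 ≈ 34.237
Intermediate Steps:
m(s) = 1/(2*s)
-993/H(m(-5), -69) + 1449/452 = -993/(-32) + 1449/452 = -993*(-1/32) + 1449*(1/452) = 993/32 + 1449/452 = 123801/3616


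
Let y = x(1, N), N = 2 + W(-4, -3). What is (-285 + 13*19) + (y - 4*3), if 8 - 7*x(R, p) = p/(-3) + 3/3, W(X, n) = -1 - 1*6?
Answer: -1034/21 ≈ -49.238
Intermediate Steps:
W(X, n) = -7 (W(X, n) = -1 - 6 = -7)
N = -5 (N = 2 - 7 = -5)
x(R, p) = 1 + p/21 (x(R, p) = 8/7 - (p/(-3) + 3/3)/7 = 8/7 - (p*(-⅓) + 3*(⅓))/7 = 8/7 - (-p/3 + 1)/7 = 8/7 - (1 - p/3)/7 = 8/7 + (-⅐ + p/21) = 1 + p/21)
y = 16/21 (y = 1 + (1/21)*(-5) = 1 - 5/21 = 16/21 ≈ 0.76190)
(-285 + 13*19) + (y - 4*3) = (-285 + 13*19) + (16/21 - 4*3) = (-285 + 247) + (16/21 - 12) = -38 - 236/21 = -1034/21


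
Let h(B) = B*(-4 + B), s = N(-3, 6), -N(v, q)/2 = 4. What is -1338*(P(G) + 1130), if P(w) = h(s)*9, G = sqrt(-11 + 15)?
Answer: -2667972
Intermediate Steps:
N(v, q) = -8 (N(v, q) = -2*4 = -8)
G = 2 (G = sqrt(4) = 2)
s = -8
P(w) = 864 (P(w) = -8*(-4 - 8)*9 = -8*(-12)*9 = 96*9 = 864)
-1338*(P(G) + 1130) = -1338*(864 + 1130) = -1338*1994 = -2667972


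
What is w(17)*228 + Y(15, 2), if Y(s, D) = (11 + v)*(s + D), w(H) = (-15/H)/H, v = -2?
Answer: 40797/289 ≈ 141.17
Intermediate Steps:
w(H) = -15/H**2
Y(s, D) = 9*D + 9*s (Y(s, D) = (11 - 2)*(s + D) = 9*(D + s) = 9*D + 9*s)
w(17)*228 + Y(15, 2) = -15/17**2*228 + (9*2 + 9*15) = -15*1/289*228 + (18 + 135) = -15/289*228 + 153 = -3420/289 + 153 = 40797/289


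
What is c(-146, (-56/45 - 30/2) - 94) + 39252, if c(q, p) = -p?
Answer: 1771301/45 ≈ 39362.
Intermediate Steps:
c(-146, (-56/45 - 30/2) - 94) + 39252 = -((-56/45 - 30/2) - 94) + 39252 = -((-56*1/45 - 30*½) - 94) + 39252 = -((-56/45 - 15) - 94) + 39252 = -(-731/45 - 94) + 39252 = -1*(-4961/45) + 39252 = 4961/45 + 39252 = 1771301/45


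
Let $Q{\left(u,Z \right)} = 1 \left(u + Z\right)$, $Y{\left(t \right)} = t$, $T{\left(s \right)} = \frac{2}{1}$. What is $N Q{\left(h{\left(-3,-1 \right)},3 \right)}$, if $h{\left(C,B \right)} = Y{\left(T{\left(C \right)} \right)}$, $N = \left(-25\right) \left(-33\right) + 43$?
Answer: $4340$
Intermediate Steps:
$N = 868$ ($N = 825 + 43 = 868$)
$T{\left(s \right)} = 2$ ($T{\left(s \right)} = 2 \cdot 1 = 2$)
$h{\left(C,B \right)} = 2$
$Q{\left(u,Z \right)} = Z + u$ ($Q{\left(u,Z \right)} = 1 \left(Z + u\right) = Z + u$)
$N Q{\left(h{\left(-3,-1 \right)},3 \right)} = 868 \left(3 + 2\right) = 868 \cdot 5 = 4340$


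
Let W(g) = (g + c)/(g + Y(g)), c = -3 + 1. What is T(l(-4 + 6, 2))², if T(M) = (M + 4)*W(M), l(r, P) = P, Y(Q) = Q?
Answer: 0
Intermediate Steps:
c = -2
W(g) = (-2 + g)/(2*g) (W(g) = (g - 2)/(g + g) = (-2 + g)/((2*g)) = (-2 + g)*(1/(2*g)) = (-2 + g)/(2*g))
T(M) = (-2 + M)*(4 + M)/(2*M) (T(M) = (M + 4)*((-2 + M)/(2*M)) = (4 + M)*((-2 + M)/(2*M)) = (-2 + M)*(4 + M)/(2*M))
T(l(-4 + 6, 2))² = (1 + (½)*2 - 4/2)² = (1 + 1 - 4*½)² = (1 + 1 - 2)² = 0² = 0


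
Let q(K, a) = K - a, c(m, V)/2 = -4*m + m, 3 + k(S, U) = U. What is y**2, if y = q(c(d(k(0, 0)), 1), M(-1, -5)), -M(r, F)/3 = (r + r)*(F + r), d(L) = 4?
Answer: 144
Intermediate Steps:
k(S, U) = -3 + U
M(r, F) = -6*r*(F + r) (M(r, F) = -3*(r + r)*(F + r) = -3*2*r*(F + r) = -6*r*(F + r))
c(m, V) = -6*m (c(m, V) = 2*(-4*m + m) = 2*(-3*m) = -6*m)
y = 12 (y = -6*4 - (-6)*(-1)*(-5 - 1) = -24 - (-6)*(-1)*(-6) = -24 - 1*(-36) = -24 + 36 = 12)
y**2 = 12**2 = 144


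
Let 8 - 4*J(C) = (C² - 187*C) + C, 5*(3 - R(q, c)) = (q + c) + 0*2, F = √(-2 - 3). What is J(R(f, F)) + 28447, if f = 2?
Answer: 1428413/50 - 226*I*√5/25 ≈ 28568.0 - 20.214*I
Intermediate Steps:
F = I*√5 (F = √(-5) = I*√5 ≈ 2.2361*I)
R(q, c) = 3 - c/5 - q/5 (R(q, c) = 3 - ((q + c) + 0*2)/5 = 3 - ((c + q) + 0)/5 = 3 - (c + q)/5 = 3 + (-c/5 - q/5) = 3 - c/5 - q/5)
J(C) = 2 - C²/4 + 93*C/2 (J(C) = 2 - ((C² - 187*C) + C)/4 = 2 - (C² - 186*C)/4 = 2 + (-C²/4 + 93*C/2) = 2 - C²/4 + 93*C/2)
J(R(f, F)) + 28447 = (2 - (3 - I*√5/5 - ⅕*2)²/4 + 93*(3 - I*√5/5 - ⅕*2)/2) + 28447 = (2 - (3 - I*√5/5 - ⅖)²/4 + 93*(3 - I*√5/5 - ⅖)/2) + 28447 = (2 - (13/5 - I*√5/5)²/4 + 93*(13/5 - I*√5/5)/2) + 28447 = (2 - (13/5 - I*√5/5)²/4 + (1209/10 - 93*I*√5/10)) + 28447 = (1229/10 - (13/5 - I*√5/5)²/4 - 93*I*√5/10) + 28447 = 285699/10 - (13/5 - I*√5/5)²/4 - 93*I*√5/10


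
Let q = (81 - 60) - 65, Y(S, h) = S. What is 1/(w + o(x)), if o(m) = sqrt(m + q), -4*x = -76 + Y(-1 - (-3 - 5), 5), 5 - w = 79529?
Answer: -318096/25296266411 - 2*I*sqrt(107)/25296266411 ≈ -1.2575e-5 - 8.1783e-10*I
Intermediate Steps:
w = -79524 (w = 5 - 1*79529 = 5 - 79529 = -79524)
q = -44 (q = 21 - 65 = -44)
x = 69/4 (x = -(-76 + (-1 - (-3 - 5)))/4 = -(-76 + (-1 - 1*(-8)))/4 = -(-76 + (-1 + 8))/4 = -(-76 + 7)/4 = -1/4*(-69) = 69/4 ≈ 17.250)
o(m) = sqrt(-44 + m) (o(m) = sqrt(m - 44) = sqrt(-44 + m))
1/(w + o(x)) = 1/(-79524 + sqrt(-44 + 69/4)) = 1/(-79524 + sqrt(-107/4)) = 1/(-79524 + I*sqrt(107)/2)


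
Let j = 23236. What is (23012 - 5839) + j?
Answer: 40409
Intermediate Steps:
(23012 - 5839) + j = (23012 - 5839) + 23236 = 17173 + 23236 = 40409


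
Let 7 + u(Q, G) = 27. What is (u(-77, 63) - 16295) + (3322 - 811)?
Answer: -13764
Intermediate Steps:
u(Q, G) = 20 (u(Q, G) = -7 + 27 = 20)
(u(-77, 63) - 16295) + (3322 - 811) = (20 - 16295) + (3322 - 811) = -16275 + 2511 = -13764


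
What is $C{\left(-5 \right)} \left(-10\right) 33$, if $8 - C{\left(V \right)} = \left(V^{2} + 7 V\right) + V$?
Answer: $-7590$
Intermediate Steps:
$C{\left(V \right)} = 8 - V^{2} - 8 V$ ($C{\left(V \right)} = 8 - \left(\left(V^{2} + 7 V\right) + V\right) = 8 - \left(V^{2} + 8 V\right) = 8 - V^{2} - 8 V$)
$C{\left(-5 \right)} \left(-10\right) 33 = \left(8 - \left(-5\right)^{2} - -40\right) \left(-10\right) 33 = \left(8 - 25 + 40\right) \left(-10\right) 33 = 23 \left(-10\right) 33 = \left(-230\right) 33 = -7590$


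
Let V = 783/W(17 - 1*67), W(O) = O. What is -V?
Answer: 783/50 ≈ 15.660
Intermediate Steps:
V = -783/50 (V = 783/(17 - 1*67) = 783/(17 - 67) = 783/(-50) = 783*(-1/50) = -783/50 ≈ -15.660)
-V = -1*(-783/50) = 783/50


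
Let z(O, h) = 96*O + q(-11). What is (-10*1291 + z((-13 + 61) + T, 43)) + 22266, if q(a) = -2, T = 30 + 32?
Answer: 19914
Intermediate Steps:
T = 62
z(O, h) = -2 + 96*O (z(O, h) = 96*O - 2 = -2 + 96*O)
(-10*1291 + z((-13 + 61) + T, 43)) + 22266 = (-10*1291 + (-2 + 96*((-13 + 61) + 62))) + 22266 = (-12910 + (-2 + 96*(48 + 62))) + 22266 = (-12910 + (-2 + 96*110)) + 22266 = (-12910 + (-2 + 10560)) + 22266 = (-12910 + 10558) + 22266 = -2352 + 22266 = 19914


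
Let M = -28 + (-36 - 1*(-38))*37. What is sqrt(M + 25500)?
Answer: sqrt(25546) ≈ 159.83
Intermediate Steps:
M = 46 (M = -28 + (-36 + 38)*37 = -28 + 2*37 = -28 + 74 = 46)
sqrt(M + 25500) = sqrt(46 + 25500) = sqrt(25546)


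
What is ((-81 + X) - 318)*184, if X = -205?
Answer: -111136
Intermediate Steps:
((-81 + X) - 318)*184 = ((-81 - 205) - 318)*184 = (-286 - 318)*184 = -604*184 = -111136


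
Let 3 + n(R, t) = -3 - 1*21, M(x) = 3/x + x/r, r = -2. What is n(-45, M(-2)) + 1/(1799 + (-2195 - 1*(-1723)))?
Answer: -35828/1327 ≈ -26.999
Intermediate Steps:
M(x) = 3/x - x/2 (M(x) = 3/x + x/(-2) = 3/x + x*(-1/2) = 3/x - x/2)
n(R, t) = -27 (n(R, t) = -3 + (-3 - 1*21) = -3 + (-3 - 21) = -3 - 24 = -27)
n(-45, M(-2)) + 1/(1799 + (-2195 - 1*(-1723))) = -27 + 1/(1799 + (-2195 - 1*(-1723))) = -27 + 1/(1799 + (-2195 + 1723)) = -27 + 1/(1799 - 472) = -27 + 1/1327 = -35828/1327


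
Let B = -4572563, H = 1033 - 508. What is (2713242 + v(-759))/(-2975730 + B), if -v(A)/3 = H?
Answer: -2711667/7548293 ≈ -0.35924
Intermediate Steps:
H = 525
v(A) = -1575 (v(A) = -3*525 = -1575)
(2713242 + v(-759))/(-2975730 + B) = (2713242 - 1575)/(-2975730 - 4572563) = 2711667/(-7548293) = 2711667*(-1/7548293) = -2711667/7548293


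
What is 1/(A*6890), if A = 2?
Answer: 1/13780 ≈ 7.2569e-5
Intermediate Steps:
1/(A*6890) = 1/(2*6890) = 1/13780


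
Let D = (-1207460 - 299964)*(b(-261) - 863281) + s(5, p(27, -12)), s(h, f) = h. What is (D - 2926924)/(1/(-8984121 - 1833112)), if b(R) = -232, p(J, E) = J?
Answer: -14080546575604888169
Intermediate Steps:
D = 1301680220517 (D = (-1207460 - 299964)*(-232 - 863281) + 5 = -1507424*(-863513) + 5 = 1301680220512 + 5 = 1301680220517)
(D - 2926924)/(1/(-8984121 - 1833112)) = (1301680220517 - 2926924)/(1/(-8984121 - 1833112)) = 1301677293593/(1/(-10817233)) = 1301677293593/(-1/10817233) = 1301677293593*(-10817233) = -14080546575604888169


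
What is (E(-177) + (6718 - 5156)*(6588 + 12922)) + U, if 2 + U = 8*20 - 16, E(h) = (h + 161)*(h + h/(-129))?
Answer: 1310535598/43 ≈ 3.0478e+7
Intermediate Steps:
E(h) = 128*h*(161 + h)/129 (E(h) = (161 + h)*(h + h*(-1/129)) = (161 + h)*(h - h/129) = (161 + h)*(128*h/129) = 128*h*(161 + h)/129)
U = 142 (U = -2 + (8*20 - 16) = -2 + (160 - 16) = -2 + 144 = 142)
(E(-177) + (6718 - 5156)*(6588 + 12922)) + U = ((128/129)*(-177)*(161 - 177) + (6718 - 5156)*(6588 + 12922)) + 142 = ((128/129)*(-177)*(-16) + 1562*19510) + 142 = (120832/43 + 30474620) + 142 = 1310529492/43 + 142 = 1310535598/43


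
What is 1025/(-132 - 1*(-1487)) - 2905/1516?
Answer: -476475/410836 ≈ -1.1598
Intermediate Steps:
1025/(-132 - 1*(-1487)) - 2905/1516 = 1025/(-132 + 1487) - 2905*1/1516 = 1025/1355 - 2905/1516 = 1025*(1/1355) - 2905/1516 = 205/271 - 2905/1516 = -476475/410836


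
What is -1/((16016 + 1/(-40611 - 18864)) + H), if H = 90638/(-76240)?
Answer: -453437400/7261714321271 ≈ -6.2442e-5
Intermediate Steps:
H = -45319/38120 (H = 90638*(-1/76240) = -45319/38120 ≈ -1.1889)
-1/((16016 + 1/(-40611 - 18864)) + H) = -1/((16016 + 1/(-40611 - 18864)) - 45319/38120) = -1/((16016 + 1/(-59475)) - 45319/38120) = -1/((16016 - 1/59475) - 45319/38120) = -1/(952551599/59475 - 45319/38120) = -1/7261714321271/453437400 = -1*453437400/7261714321271 = -453437400/7261714321271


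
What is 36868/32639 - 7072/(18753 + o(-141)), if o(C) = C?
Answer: 113841052/151869267 ≈ 0.74960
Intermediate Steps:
36868/32639 - 7072/(18753 + o(-141)) = 36868/32639 - 7072/(18753 - 141) = 36868*(1/32639) - 7072/18612 = 36868/32639 - 7072*1/18612 = 36868/32639 - 1768/4653 = 113841052/151869267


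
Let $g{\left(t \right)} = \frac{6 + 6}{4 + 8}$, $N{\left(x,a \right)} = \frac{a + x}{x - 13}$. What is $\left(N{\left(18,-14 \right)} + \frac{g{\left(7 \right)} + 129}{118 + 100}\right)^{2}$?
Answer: $\frac{579121}{297025} \approx 1.9497$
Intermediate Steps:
$N{\left(x,a \right)} = \frac{a + x}{-13 + x}$
$g{\left(t \right)} = 1$ ($g{\left(t \right)} = \frac{12}{12} = 12 \cdot \frac{1}{12} = 1$)
$\left(N{\left(18,-14 \right)} + \frac{g{\left(7 \right)} + 129}{118 + 100}\right)^{2} = \left(\frac{-14 + 18}{-13 + 18} + \frac{1 + 129}{118 + 100}\right)^{2} = \left(\frac{1}{5} \cdot 4 + \frac{130}{218}\right)^{2} = \left(\frac{1}{5} \cdot 4 + 130 \cdot \frac{1}{218}\right)^{2} = \left(\frac{4}{5} + \frac{65}{109}\right)^{2} = \left(\frac{761}{545}\right)^{2} = \frac{579121}{297025}$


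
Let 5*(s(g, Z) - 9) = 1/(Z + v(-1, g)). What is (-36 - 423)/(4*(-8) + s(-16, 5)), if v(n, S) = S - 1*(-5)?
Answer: 13770/691 ≈ 19.928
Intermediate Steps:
v(n, S) = 5 + S (v(n, S) = S + 5 = 5 + S)
s(g, Z) = 9 + 1/(5*(5 + Z + g)) (s(g, Z) = 9 + 1/(5*(Z + (5 + g))) = 9 + 1/(5*(5 + Z + g)))
(-36 - 423)/(4*(-8) + s(-16, 5)) = (-36 - 423)/(4*(-8) + (226/5 + 9*5 + 9*(-16))/(5 + 5 - 16)) = -459/(-32 + (226/5 + 45 - 144)/(-6)) = -459/(-32 - ⅙*(-269/5)) = -459/(-32 + 269/30) = -459/(-691/30) = -459*(-30/691) = 13770/691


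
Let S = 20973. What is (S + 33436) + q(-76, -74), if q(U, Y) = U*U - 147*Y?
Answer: 71063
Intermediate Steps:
q(U, Y) = U² - 147*Y
(S + 33436) + q(-76, -74) = (20973 + 33436) + ((-76)² - 147*(-74)) = 54409 + (5776 + 10878) = 54409 + 16654 = 71063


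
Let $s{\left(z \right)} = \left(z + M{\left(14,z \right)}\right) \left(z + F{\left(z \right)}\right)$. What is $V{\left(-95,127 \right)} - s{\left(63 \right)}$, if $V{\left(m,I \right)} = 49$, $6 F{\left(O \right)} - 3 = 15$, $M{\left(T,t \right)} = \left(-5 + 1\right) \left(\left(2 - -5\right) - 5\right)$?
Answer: $-3581$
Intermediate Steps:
$M{\left(T,t \right)} = -8$ ($M{\left(T,t \right)} = - 4 \left(\left(2 + 5\right) - 5\right) = - 4 \left(7 - 5\right) = \left(-4\right) 2 = -8$)
$F{\left(O \right)} = 3$ ($F{\left(O \right)} = \frac{1}{2} + \frac{1}{6} \cdot 15 = \frac{1}{2} + \frac{5}{2} = 3$)
$s{\left(z \right)} = \left(-8 + z\right) \left(3 + z\right)$ ($s{\left(z \right)} = \left(z - 8\right) \left(z + 3\right) = \left(-8 + z\right) \left(3 + z\right)$)
$V{\left(-95,127 \right)} - s{\left(63 \right)} = 49 - \left(-24 + 63^{2} - 315\right) = 49 - \left(-24 + 3969 - 315\right) = 49 - 3630 = -3581$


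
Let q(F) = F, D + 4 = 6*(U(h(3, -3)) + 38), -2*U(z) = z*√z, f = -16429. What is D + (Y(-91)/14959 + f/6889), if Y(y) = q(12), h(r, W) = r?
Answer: 22838092681/103052551 - 9*√3 ≈ 206.03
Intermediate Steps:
U(z) = -z^(3/2)/2 (U(z) = -z*√z/2 = -z^(3/2)/2)
D = 224 - 9*√3 (D = -4 + 6*(-3*√3/2 + 38) = -4 + 6*(38 - 3*√3/2) = -4 + (228 - 9*√3) = 224 - 9*√3 ≈ 208.41)
Y(y) = 12
D + (Y(-91)/14959 + f/6889) = (224 - 9*√3) + (12/14959 - 16429/6889) = (224 - 9*√3) - 245678743/103052551 = 22838092681/103052551 - 9*√3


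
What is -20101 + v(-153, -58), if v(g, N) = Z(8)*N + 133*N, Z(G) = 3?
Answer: -27989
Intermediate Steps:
v(g, N) = 136*N (v(g, N) = 3*N + 133*N = 136*N)
-20101 + v(-153, -58) = -20101 + 136*(-58) = -20101 - 7888 = -27989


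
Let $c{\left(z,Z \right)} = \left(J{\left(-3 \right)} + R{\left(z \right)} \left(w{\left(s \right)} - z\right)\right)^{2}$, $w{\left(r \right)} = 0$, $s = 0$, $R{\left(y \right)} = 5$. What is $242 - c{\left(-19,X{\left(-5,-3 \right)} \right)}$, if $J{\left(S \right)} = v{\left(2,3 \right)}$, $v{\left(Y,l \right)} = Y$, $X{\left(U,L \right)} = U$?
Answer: $-9167$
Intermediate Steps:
$J{\left(S \right)} = 2$
$c{\left(z,Z \right)} = \left(2 - 5 z\right)^{2}$ ($c{\left(z,Z \right)} = \left(2 + 5 \left(0 - z\right)\right)^{2} = \left(2 + 5 \left(- z\right)\right)^{2} = \left(2 - 5 z\right)^{2}$)
$242 - c{\left(-19,X{\left(-5,-3 \right)} \right)} = 242 - \left(-2 + 5 \left(-19\right)\right)^{2} = 242 - \left(-2 - 95\right)^{2} = 242 - \left(-97\right)^{2} = 242 - 9409 = -9167$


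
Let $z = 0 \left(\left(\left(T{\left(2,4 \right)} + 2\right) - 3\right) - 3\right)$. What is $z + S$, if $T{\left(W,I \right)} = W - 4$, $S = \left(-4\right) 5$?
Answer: $-20$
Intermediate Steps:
$S = -20$
$T{\left(W,I \right)} = -4 + W$ ($T{\left(W,I \right)} = W - 4 = -4 + W$)
$z = 0$ ($z = 0 \left(\left(\left(\left(-4 + 2\right) + 2\right) - 3\right) - 3\right) = 0 \left(\left(\left(-2 + 2\right) - 3\right) - 3\right) = 0 \left(\left(0 - 3\right) - 3\right) = 0 \left(-3 - 3\right) = 0 \left(-6\right) = 0$)
$z + S = 0 - 20 = -20$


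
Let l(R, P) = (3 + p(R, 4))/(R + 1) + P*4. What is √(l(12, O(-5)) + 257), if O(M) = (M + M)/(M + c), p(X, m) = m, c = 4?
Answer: 2*√12571/13 ≈ 17.249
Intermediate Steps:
O(M) = 2*M/(4 + M) (O(M) = (M + M)/(M + 4) = (2*M)/(4 + M) = 2*M/(4 + M))
l(R, P) = 4*P + 7/(1 + R) (l(R, P) = (3 + 4)/(R + 1) + P*4 = 7/(1 + R) + 4*P = 4*P + 7/(1 + R))
√(l(12, O(-5)) + 257) = √((7 + 4*(2*(-5)/(4 - 5)) + 4*(2*(-5)/(4 - 5))*12)/(1 + 12) + 257) = √((7 + 4*(2*(-5)/(-1)) + 4*(2*(-5)/(-1))*12)/13 + 257) = √((7 + 4*(2*(-5)*(-1)) + 4*(2*(-5)*(-1))*12)/13 + 257) = √((7 + 4*10 + 4*10*12)/13 + 257) = √((7 + 40 + 480)/13 + 257) = √((1/13)*527 + 257) = √(527/13 + 257) = √(3868/13) = 2*√12571/13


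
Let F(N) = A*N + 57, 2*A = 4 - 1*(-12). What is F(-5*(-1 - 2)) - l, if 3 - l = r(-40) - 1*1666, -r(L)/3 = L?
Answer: -1372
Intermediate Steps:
A = 8 (A = (4 - 1*(-12))/2 = (4 + 12)/2 = (1/2)*16 = 8)
r(L) = -3*L
F(N) = 57 + 8*N (F(N) = 8*N + 57 = 57 + 8*N)
l = 1549 (l = 3 - (-3*(-40) - 1*1666) = 3 - (120 - 1666) = 3 - 1*(-1546) = 3 + 1546 = 1549)
F(-5*(-1 - 2)) - l = (57 + 8*(-5*(-1 - 2))) - 1*1549 = (57 + 8*(-5*(-3))) - 1549 = (57 + 8*15) - 1549 = (57 + 120) - 1549 = 177 - 1549 = -1372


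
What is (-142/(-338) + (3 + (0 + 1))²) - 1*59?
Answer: -7196/169 ≈ -42.580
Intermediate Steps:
(-142/(-338) + (3 + (0 + 1))²) - 1*59 = (-142*(-1/338) + (3 + 1)²) - 59 = (71/169 + 4²) - 59 = (71/169 + 16) - 59 = 2775/169 - 59 = -7196/169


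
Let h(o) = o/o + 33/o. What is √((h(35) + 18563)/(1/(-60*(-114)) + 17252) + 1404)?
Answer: 6*√26630819853316227129/826025767 ≈ 37.484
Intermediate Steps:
h(o) = 1 + 33/o
√((h(35) + 18563)/(1/(-60*(-114)) + 17252) + 1404) = √(((33 + 35)/35 + 18563)/(1/(-60*(-114)) + 17252) + 1404) = √(((1/35)*68 + 18563)/(1/6840 + 17252) + 1404) = √((68/35 + 18563)/(1/6840 + 17252) + 1404) = √(649773/(35*(118003681/6840)) + 1404) = √((649773/35)*(6840/118003681) + 1404) = √(888889464/826025767 + 1404) = √(1160629066332/826025767) = 6*√26630819853316227129/826025767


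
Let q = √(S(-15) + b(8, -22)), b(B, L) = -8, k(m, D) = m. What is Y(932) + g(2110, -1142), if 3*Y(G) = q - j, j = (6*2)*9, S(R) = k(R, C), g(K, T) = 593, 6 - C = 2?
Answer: 557 + I*√23/3 ≈ 557.0 + 1.5986*I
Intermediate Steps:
C = 4 (C = 6 - 1*2 = 6 - 2 = 4)
S(R) = R
j = 108 (j = 12*9 = 108)
q = I*√23 (q = √(-15 - 8) = √(-23) = I*√23 ≈ 4.7958*I)
Y(G) = -36 + I*√23/3 (Y(G) = (I*√23 - 1*108)/3 = (I*√23 - 108)/3 = (-108 + I*√23)/3 = -36 + I*√23/3)
Y(932) + g(2110, -1142) = (-36 + I*√23/3) + 593 = 557 + I*√23/3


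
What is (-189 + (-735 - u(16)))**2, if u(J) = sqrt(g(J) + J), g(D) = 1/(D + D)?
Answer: 27321345/32 + 693*sqrt(114) ≈ 8.6119e+5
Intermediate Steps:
g(D) = 1/(2*D)
u(J) = sqrt(J + 1/(2*J)) (u(J) = sqrt(1/(2*J) + J) = sqrt(J + 1/(2*J)))
(-189 + (-735 - u(16)))**2 = (-189 + (-735 - sqrt(2/16 + 4*16)/2))**2 = (-189 + (-735 - sqrt(2*(1/16) + 64)/2))**2 = (-189 + (-735 - sqrt(1/8 + 64)/2))**2 = (-189 + (-735 - sqrt(513/8)/2))**2 = (-189 + (-735 - 3*sqrt(114)/4/2))**2 = (-189 + (-735 - 3*sqrt(114)/8))**2 = (-924 - 3*sqrt(114)/8)**2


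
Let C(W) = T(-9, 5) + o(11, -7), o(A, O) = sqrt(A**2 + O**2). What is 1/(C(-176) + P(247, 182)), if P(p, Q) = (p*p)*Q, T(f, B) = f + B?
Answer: 5551817/61645344002893 - sqrt(170)/123290688005786 ≈ 9.0061e-8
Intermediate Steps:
T(f, B) = B + f
P(p, Q) = Q*p**2 (P(p, Q) = p**2*Q = Q*p**2)
C(W) = -4 + sqrt(170) (C(W) = (5 - 9) + sqrt(11**2 + (-7)**2) = -4 + sqrt(121 + 49) = -4 + sqrt(170))
1/(C(-176) + P(247, 182)) = 1/((-4 + sqrt(170)) + 182*247**2) = 1/((-4 + sqrt(170)) + 182*61009) = 1/((-4 + sqrt(170)) + 11103638) = 1/(11103634 + sqrt(170))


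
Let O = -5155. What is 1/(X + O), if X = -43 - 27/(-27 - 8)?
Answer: -35/181903 ≈ -0.00019241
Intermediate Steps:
X = -1478/35 (X = -43 - 27/(-35) = -43 - 1/35*(-27) = -43 + 27/35 = -1478/35 ≈ -42.229)
1/(X + O) = 1/(-1478/35 - 5155) = 1/(-181903/35) = -35/181903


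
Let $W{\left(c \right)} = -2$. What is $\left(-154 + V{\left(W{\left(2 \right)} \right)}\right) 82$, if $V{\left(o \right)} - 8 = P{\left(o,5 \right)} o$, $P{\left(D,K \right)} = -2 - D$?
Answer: $-11972$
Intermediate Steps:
$V{\left(o \right)} = 8 + o \left(-2 - o\right)$ ($V{\left(o \right)} = 8 + \left(-2 - o\right) o = 8 + o \left(-2 - o\right)$)
$\left(-154 + V{\left(W{\left(2 \right)} \right)}\right) 82 = \left(-154 + \left(8 - - 2 \left(2 - 2\right)\right)\right) 82 = \left(-154 + \left(8 - \left(-2\right) 0\right)\right) 82 = \left(-154 + \left(8 + 0\right)\right) 82 = \left(-154 + 8\right) 82 = \left(-146\right) 82 = -11972$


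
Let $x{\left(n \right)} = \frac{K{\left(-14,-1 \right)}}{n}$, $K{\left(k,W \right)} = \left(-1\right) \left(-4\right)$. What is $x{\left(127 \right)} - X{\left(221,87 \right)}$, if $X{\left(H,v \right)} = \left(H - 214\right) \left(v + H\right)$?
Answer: $- \frac{273808}{127} \approx -2156.0$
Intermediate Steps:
$K{\left(k,W \right)} = 4$
$x{\left(n \right)} = \frac{4}{n}$
$X{\left(H,v \right)} = \left(-214 + H\right) \left(H + v\right)$
$x{\left(127 \right)} - X{\left(221,87 \right)} = \frac{4}{127} - \left(221^{2} - 47294 - 18618 + 221 \cdot 87\right) = 4 \cdot \frac{1}{127} - \left(48841 - 47294 - 18618 + 19227\right) = \frac{4}{127} - 2156 = - \frac{273808}{127}$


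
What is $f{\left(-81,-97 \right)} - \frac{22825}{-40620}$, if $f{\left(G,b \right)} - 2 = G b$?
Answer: $\frac{63851081}{8124} \approx 7859.6$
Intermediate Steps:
$f{\left(G,b \right)} = 2 + G b$
$f{\left(-81,-97 \right)} - \frac{22825}{-40620} = \left(2 - -7857\right) - \frac{22825}{-40620} = \left(2 + 7857\right) - - \frac{4565}{8124} = 7859 + \frac{4565}{8124} = \frac{63851081}{8124}$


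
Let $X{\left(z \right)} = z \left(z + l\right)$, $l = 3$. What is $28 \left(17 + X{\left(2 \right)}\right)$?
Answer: $756$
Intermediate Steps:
$X{\left(z \right)} = z \left(3 + z\right)$ ($X{\left(z \right)} = z \left(z + 3\right) = z \left(3 + z\right)$)
$28 \left(17 + X{\left(2 \right)}\right) = 28 \left(17 + 2 \left(3 + 2\right)\right) = 28 \left(17 + 2 \cdot 5\right) = 28 \left(17 + 10\right) = 28 \cdot 27 = 756$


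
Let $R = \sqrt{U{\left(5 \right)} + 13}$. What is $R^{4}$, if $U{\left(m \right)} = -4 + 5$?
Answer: $196$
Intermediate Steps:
$U{\left(m \right)} = 1$
$R = \sqrt{14}$ ($R = \sqrt{1 + 13} = \sqrt{14} \approx 3.7417$)
$R^{4} = \left(\sqrt{14}\right)^{4} = 196$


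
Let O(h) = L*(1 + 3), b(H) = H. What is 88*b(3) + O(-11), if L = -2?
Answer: 256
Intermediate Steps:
O(h) = -8 (O(h) = -2*(1 + 3) = -2*4 = -8)
88*b(3) + O(-11) = 88*3 - 8 = 264 - 8 = 256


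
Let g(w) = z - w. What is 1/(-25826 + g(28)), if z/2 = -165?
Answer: -1/26184 ≈ -3.8191e-5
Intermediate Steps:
z = -330 (z = 2*(-165) = -330)
g(w) = -330 - w
1/(-25826 + g(28)) = 1/(-25826 + (-330 - 1*28)) = 1/(-25826 + (-330 - 28)) = 1/(-25826 - 358) = 1/(-26184) = -1/26184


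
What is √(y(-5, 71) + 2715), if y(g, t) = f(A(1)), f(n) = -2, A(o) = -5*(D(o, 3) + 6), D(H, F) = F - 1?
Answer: √2713 ≈ 52.086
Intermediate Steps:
D(H, F) = -1 + F
A(o) = -40 (A(o) = -5*((-1 + 3) + 6) = -5*(2 + 6) = -5*8 = -40)
y(g, t) = -2
√(y(-5, 71) + 2715) = √(-2 + 2715) = √2713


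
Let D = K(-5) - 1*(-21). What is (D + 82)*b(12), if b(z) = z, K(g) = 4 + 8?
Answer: 1380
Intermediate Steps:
K(g) = 12
D = 33 (D = 12 - 1*(-21) = 12 + 21 = 33)
(D + 82)*b(12) = (33 + 82)*12 = 115*12 = 1380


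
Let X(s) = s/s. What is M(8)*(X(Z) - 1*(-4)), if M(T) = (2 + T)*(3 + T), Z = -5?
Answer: 550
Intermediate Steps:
X(s) = 1
M(8)*(X(Z) - 1*(-4)) = (6 + 8² + 5*8)*(1 - 1*(-4)) = (6 + 64 + 40)*(1 + 4) = 110*5 = 550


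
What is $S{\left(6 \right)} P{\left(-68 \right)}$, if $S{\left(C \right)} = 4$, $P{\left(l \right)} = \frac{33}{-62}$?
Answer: $- \frac{66}{31} \approx -2.129$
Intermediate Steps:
$P{\left(l \right)} = - \frac{33}{62}$ ($P{\left(l \right)} = 33 \left(- \frac{1}{62}\right) = - \frac{33}{62}$)
$S{\left(6 \right)} P{\left(-68 \right)} = 4 \left(- \frac{33}{62}\right) = - \frac{66}{31}$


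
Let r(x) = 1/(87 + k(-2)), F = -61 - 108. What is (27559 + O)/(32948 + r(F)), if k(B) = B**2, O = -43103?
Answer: -1414504/2998269 ≈ -0.47177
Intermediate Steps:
F = -169
r(x) = 1/91 (r(x) = 1/(87 + (-2)**2) = 1/(87 + 4) = 1/91)
(27559 + O)/(32948 + r(F)) = (27559 - 43103)/(32948 + 1/91) = -15544/2998269/91 = -15544*91/2998269 = -1414504/2998269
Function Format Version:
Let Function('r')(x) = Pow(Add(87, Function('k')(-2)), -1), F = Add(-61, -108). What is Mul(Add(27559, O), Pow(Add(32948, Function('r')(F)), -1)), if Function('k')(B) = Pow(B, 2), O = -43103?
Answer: Rational(-1414504, 2998269) ≈ -0.47177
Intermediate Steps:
F = -169
Function('r')(x) = Rational(1, 91) (Function('r')(x) = Pow(Add(87, Pow(-2, 2)), -1) = Pow(Add(87, 4), -1) = Pow(91, -1) = Rational(1, 91))
Mul(Add(27559, O), Pow(Add(32948, Function('r')(F)), -1)) = Mul(Add(27559, -43103), Pow(Add(32948, Rational(1, 91)), -1)) = Mul(-15544, Pow(Rational(2998269, 91), -1)) = Mul(-15544, Rational(91, 2998269)) = Rational(-1414504, 2998269)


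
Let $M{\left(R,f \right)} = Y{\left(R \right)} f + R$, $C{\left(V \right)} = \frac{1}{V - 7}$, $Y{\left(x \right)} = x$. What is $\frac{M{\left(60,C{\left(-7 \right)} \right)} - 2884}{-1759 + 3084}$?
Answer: $- \frac{19798}{9275} \approx -2.1346$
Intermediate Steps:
$C{\left(V \right)} = \frac{1}{-7 + V}$
$M{\left(R,f \right)} = R + R f$ ($M{\left(R,f \right)} = R f + R = R + R f$)
$\frac{M{\left(60,C{\left(-7 \right)} \right)} - 2884}{-1759 + 3084} = \frac{60 \left(1 + \frac{1}{-7 - 7}\right) - 2884}{-1759 + 3084} = \frac{60 \left(1 + \frac{1}{-14}\right) - 2884}{1325} = \left(60 \left(1 - \frac{1}{14}\right) - 2884\right) \frac{1}{1325} = \left(60 \cdot \frac{13}{14} - 2884\right) \frac{1}{1325} = \left(\frac{390}{7} - 2884\right) \frac{1}{1325} = \left(- \frac{19798}{7}\right) \frac{1}{1325} = - \frac{19798}{9275}$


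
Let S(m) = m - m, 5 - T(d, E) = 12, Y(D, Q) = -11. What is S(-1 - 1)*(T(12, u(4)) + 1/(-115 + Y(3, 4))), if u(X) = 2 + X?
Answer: 0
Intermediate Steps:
T(d, E) = -7 (T(d, E) = 5 - 1*12 = 5 - 12 = -7)
S(m) = 0
S(-1 - 1)*(T(12, u(4)) + 1/(-115 + Y(3, 4))) = 0*(-7 + 1/(-115 - 11)) = 0*(-7 + 1/(-126)) = 0*(-7 - 1/126) = 0*(-883/126) = 0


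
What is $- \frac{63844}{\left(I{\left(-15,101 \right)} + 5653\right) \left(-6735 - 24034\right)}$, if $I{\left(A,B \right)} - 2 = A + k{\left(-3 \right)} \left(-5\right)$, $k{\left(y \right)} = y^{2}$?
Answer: $\frac{63844}{172152555} \approx 0.00037086$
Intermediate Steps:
$I{\left(A,B \right)} = -43 + A$ ($I{\left(A,B \right)} = 2 + \left(A + \left(-3\right)^{2} \left(-5\right)\right) = 2 + \left(A + 9 \left(-5\right)\right) = 2 + \left(A - 45\right) = 2 + \left(-45 + A\right) = -43 + A$)
$- \frac{63844}{\left(I{\left(-15,101 \right)} + 5653\right) \left(-6735 - 24034\right)} = - \frac{63844}{\left(\left(-43 - 15\right) + 5653\right) \left(-6735 - 24034\right)} = - \frac{63844}{\left(-58 + 5653\right) \left(-30769\right)} = - \frac{63844}{5595 \left(-30769\right)} = - \frac{63844}{-172152555} = \left(-63844\right) \left(- \frac{1}{172152555}\right) = \frac{63844}{172152555}$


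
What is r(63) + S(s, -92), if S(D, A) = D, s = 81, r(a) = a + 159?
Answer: 303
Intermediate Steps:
r(a) = 159 + a
r(63) + S(s, -92) = (159 + 63) + 81 = 222 + 81 = 303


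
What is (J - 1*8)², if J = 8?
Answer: 0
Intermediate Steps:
(J - 1*8)² = (8 - 1*8)² = (8 - 8)² = 0² = 0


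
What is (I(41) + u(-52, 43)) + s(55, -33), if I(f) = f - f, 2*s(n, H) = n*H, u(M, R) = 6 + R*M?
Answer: -6275/2 ≈ -3137.5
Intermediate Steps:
u(M, R) = 6 + M*R
s(n, H) = H*n/2 (s(n, H) = (n*H)/2 = (H*n)/2 = H*n/2)
I(f) = 0
(I(41) + u(-52, 43)) + s(55, -33) = (0 + (6 - 52*43)) + (1/2)*(-33)*55 = (0 + (6 - 2236)) - 1815/2 = (0 - 2230) - 1815/2 = -2230 - 1815/2 = -6275/2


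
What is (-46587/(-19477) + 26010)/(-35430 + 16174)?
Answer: -506643357/375049112 ≈ -1.3509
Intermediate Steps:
(-46587/(-19477) + 26010)/(-35430 + 16174) = (-46587*(-1/19477) + 26010)/(-19256) = (46587/19477 + 26010)*(-1/19256) = (506643357/19477)*(-1/19256) = -506643357/375049112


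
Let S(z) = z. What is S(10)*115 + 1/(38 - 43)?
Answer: 5749/5 ≈ 1149.8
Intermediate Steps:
S(10)*115 + 1/(38 - 43) = 10*115 + 1/(38 - 43) = 1150 + 1/(-5) = 1150 - ⅕ = 5749/5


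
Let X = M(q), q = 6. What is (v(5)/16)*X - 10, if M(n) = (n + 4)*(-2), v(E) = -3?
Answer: -25/4 ≈ -6.2500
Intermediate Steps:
M(n) = -8 - 2*n (M(n) = (4 + n)*(-2) = -8 - 2*n)
X = -20 (X = -8 - 2*6 = -8 - 12 = -20)
(v(5)/16)*X - 10 = -3/16*(-20) - 10 = 15/4 - 10 = -25/4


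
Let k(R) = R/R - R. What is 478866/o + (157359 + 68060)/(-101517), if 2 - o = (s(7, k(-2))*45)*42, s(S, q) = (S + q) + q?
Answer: -27075566857/1247034828 ≈ -21.712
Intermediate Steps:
k(R) = 1 - R
s(S, q) = S + 2*q
o = -24568 (o = 2 - (7 + 2*(1 - 1*(-2)))*45*42 = 2 - (7 + 2*(1 + 2))*45*42 = 2 - (7 + 2*3)*45*42 = 2 - (7 + 6)*45*42 = 2 - 13*45*42 = 2 - 585*42 = 2 - 1*24570 = 2 - 24570 = -24568)
478866/o + (157359 + 68060)/(-101517) = 478866/(-24568) + (157359 + 68060)/(-101517) = 478866*(-1/24568) + 225419*(-1/101517) = -239433/12284 - 225419/101517 = -27075566857/1247034828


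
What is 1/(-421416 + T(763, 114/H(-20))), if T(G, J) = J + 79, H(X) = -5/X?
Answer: -1/420881 ≈ -2.3760e-6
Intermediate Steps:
T(G, J) = 79 + J
1/(-421416 + T(763, 114/H(-20))) = 1/(-421416 + (79 + 114/((-5/(-20))))) = 1/(-421416 + (79 + 114/((-5*(-1/20))))) = 1/(-421416 + (79 + 114/(¼))) = 1/(-421416 + (79 + 114*4)) = 1/(-421416 + (79 + 456)) = 1/(-421416 + 535) = 1/(-420881) = -1/420881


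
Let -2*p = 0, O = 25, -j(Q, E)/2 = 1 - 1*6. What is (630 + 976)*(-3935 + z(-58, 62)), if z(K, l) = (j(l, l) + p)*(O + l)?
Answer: -4922390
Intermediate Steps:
j(Q, E) = 10 (j(Q, E) = -2*(1 - 1*6) = -2*(1 - 6) = -2*(-5) = 10)
p = 0 (p = -1/2*0 = 0)
z(K, l) = 250 + 10*l (z(K, l) = (10 + 0)*(25 + l) = 10*(25 + l) = 250 + 10*l)
(630 + 976)*(-3935 + z(-58, 62)) = (630 + 976)*(-3935 + (250 + 10*62)) = 1606*(-3935 + (250 + 620)) = 1606*(-3935 + 870) = 1606*(-3065) = -4922390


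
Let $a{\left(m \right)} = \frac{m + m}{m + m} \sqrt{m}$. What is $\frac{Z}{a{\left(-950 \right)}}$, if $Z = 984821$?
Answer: $- \frac{984821 i \sqrt{38}}{190} \approx - 31952.0 i$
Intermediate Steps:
$a{\left(m \right)} = \sqrt{m}$ ($a{\left(m \right)} = \frac{2 m}{2 m} \sqrt{m} = 2 m \frac{1}{2 m} \sqrt{m} = 1 \sqrt{m} = \sqrt{m}$)
$\frac{Z}{a{\left(-950 \right)}} = \frac{984821}{\sqrt{-950}} = \frac{984821}{5 i \sqrt{38}} = 984821 \left(- \frac{i \sqrt{38}}{190}\right) = - \frac{984821 i \sqrt{38}}{190}$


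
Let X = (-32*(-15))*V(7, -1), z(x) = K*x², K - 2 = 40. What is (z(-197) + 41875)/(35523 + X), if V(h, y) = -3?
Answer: 1671853/34083 ≈ 49.052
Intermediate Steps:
K = 42 (K = 2 + 40 = 42)
z(x) = 42*x²
X = -1440 (X = -32*(-15)*(-3) = 480*(-3) = -1440)
(z(-197) + 41875)/(35523 + X) = (42*(-197)² + 41875)/(35523 - 1440) = (42*38809 + 41875)/34083 = (1629978 + 41875)*(1/34083) = 1671853*(1/34083) = 1671853/34083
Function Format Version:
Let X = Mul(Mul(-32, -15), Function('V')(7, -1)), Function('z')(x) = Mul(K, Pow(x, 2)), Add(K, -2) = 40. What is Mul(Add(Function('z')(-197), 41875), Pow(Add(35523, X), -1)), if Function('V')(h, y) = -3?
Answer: Rational(1671853, 34083) ≈ 49.052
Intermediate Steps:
K = 42 (K = Add(2, 40) = 42)
Function('z')(x) = Mul(42, Pow(x, 2))
X = -1440 (X = Mul(Mul(-32, -15), -3) = Mul(480, -3) = -1440)
Mul(Add(Function('z')(-197), 41875), Pow(Add(35523, X), -1)) = Mul(Add(Mul(42, Pow(-197, 2)), 41875), Pow(Add(35523, -1440), -1)) = Mul(Add(Mul(42, 38809), 41875), Pow(34083, -1)) = Mul(Add(1629978, 41875), Rational(1, 34083)) = Mul(1671853, Rational(1, 34083)) = Rational(1671853, 34083)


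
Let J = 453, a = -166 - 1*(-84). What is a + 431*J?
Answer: 195161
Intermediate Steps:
a = -82 (a = -166 + 84 = -82)
a + 431*J = -82 + 431*453 = -82 + 195243 = 195161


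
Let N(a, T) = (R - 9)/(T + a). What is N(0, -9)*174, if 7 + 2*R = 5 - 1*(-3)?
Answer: 493/3 ≈ 164.33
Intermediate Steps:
R = 1/2 (R = -7/2 + (5 - 1*(-3))/2 = -7/2 + (5 + 3)/2 = -7/2 + (1/2)*8 = -7/2 + 4 = 1/2 ≈ 0.50000)
N(a, T) = -17/(2*(T + a)) (N(a, T) = (1/2 - 9)/(T + a) = -17/(2*(T + a)))
N(0, -9)*174 = -17/(2*(-9) + 2*0)*174 = -17/(-18 + 0)*174 = -17/(-18)*174 = -17*(-1/18)*174 = (17/18)*174 = 493/3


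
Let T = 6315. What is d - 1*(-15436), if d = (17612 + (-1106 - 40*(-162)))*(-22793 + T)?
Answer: -378747872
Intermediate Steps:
d = -378763308 (d = (17612 + (-1106 - 40*(-162)))*(-22793 + 6315) = (17612 + (-1106 + 6480))*(-16478) = (17612 + 5374)*(-16478) = 22986*(-16478) = -378763308)
d - 1*(-15436) = -378763308 - 1*(-15436) = -378763308 + 15436 = -378747872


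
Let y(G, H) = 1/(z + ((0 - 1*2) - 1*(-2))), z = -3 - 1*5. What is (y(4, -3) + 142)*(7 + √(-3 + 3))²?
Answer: 55615/8 ≈ 6951.9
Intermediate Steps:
z = -8 (z = -3 - 5 = -8)
y(G, H) = -⅛ (y(G, H) = 1/(-8 + ((0 - 1*2) - 1*(-2))) = 1/(-8 + ((0 - 2) + 2)) = 1/(-8 + (-2 + 2)) = 1/(-8 + 0) = 1/(-8) = -⅛)
(y(4, -3) + 142)*(7 + √(-3 + 3))² = (-⅛ + 142)*(7 + √(-3 + 3))² = 1135*(7 + √0)²/8 = 1135*(7 + 0)²/8 = (1135/8)*7² = (1135/8)*49 = 55615/8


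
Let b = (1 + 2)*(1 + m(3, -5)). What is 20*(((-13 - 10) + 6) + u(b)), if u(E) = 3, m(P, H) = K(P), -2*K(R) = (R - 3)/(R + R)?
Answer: -280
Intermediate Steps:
K(R) = -(-3 + R)/(4*R) (K(R) = -(R - 3)/(2*(R + R)) = -(-3 + R)/(2*(2*R)) = -(-3 + R)*1/(2*R)/2 = -(-3 + R)/(4*R))
m(P, H) = (3 - P)/(4*P)
b = 3 (b = (1 + 2)*(1 + (¼)*(3 - 1*3)/3) = 3*(1 + (¼)*(⅓)*(3 - 3)) = 3*(1 + (¼)*(⅓)*0) = 3*(1 + 0) = 3*1 = 3)
20*(((-13 - 10) + 6) + u(b)) = 20*(((-13 - 10) + 6) + 3) = 20*((-23 + 6) + 3) = 20*(-17 + 3) = 20*(-14) = -280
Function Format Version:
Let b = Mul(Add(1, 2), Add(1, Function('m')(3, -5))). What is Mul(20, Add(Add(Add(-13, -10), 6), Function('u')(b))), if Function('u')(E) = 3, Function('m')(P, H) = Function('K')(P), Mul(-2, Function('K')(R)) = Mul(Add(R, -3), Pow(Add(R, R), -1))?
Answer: -280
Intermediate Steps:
Function('K')(R) = Mul(Rational(-1, 4), Pow(R, -1), Add(-3, R)) (Function('K')(R) = Mul(Rational(-1, 2), Mul(Add(R, -3), Pow(Add(R, R), -1))) = Mul(Rational(-1, 2), Mul(Add(-3, R), Pow(Mul(2, R), -1))) = Mul(Rational(-1, 2), Mul(Add(-3, R), Mul(Rational(1, 2), Pow(R, -1)))) = Mul(Rational(-1, 2), Mul(Rational(1, 2), Pow(R, -1), Add(-3, R))) = Mul(Rational(-1, 4), Pow(R, -1), Add(-3, R)))
Function('m')(P, H) = Mul(Rational(1, 4), Pow(P, -1), Add(3, Mul(-1, P)))
b = 3 (b = Mul(Add(1, 2), Add(1, Mul(Rational(1, 4), Pow(3, -1), Add(3, Mul(-1, 3))))) = Mul(3, Add(1, Mul(Rational(1, 4), Rational(1, 3), Add(3, -3)))) = Mul(3, Add(1, Mul(Rational(1, 4), Rational(1, 3), 0))) = Mul(3, Add(1, 0)) = Mul(3, 1) = 3)
Mul(20, Add(Add(Add(-13, -10), 6), Function('u')(b))) = Mul(20, Add(Add(Add(-13, -10), 6), 3)) = Mul(20, Add(Add(-23, 6), 3)) = Mul(20, Add(-17, 3)) = Mul(20, -14) = -280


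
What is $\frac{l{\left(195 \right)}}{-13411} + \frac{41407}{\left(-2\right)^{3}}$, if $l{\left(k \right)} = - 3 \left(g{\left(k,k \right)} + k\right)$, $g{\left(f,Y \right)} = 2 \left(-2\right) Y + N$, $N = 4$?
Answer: $- \frac{555323221}{107288} \approx -5176.0$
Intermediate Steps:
$g{\left(f,Y \right)} = 4 - 4 Y$ ($g{\left(f,Y \right)} = 2 \left(-2\right) Y + 4 = - 4 Y + 4 = 4 - 4 Y$)
$l{\left(k \right)} = -12 + 9 k$ ($l{\left(k \right)} = - 3 \left(\left(4 - 4 k\right) + k\right) = - 3 \left(4 - 3 k\right) = -12 + 9 k$)
$\frac{l{\left(195 \right)}}{-13411} + \frac{41407}{\left(-2\right)^{3}} = \frac{-12 + 9 \cdot 195}{-13411} + \frac{41407}{\left(-2\right)^{3}} = \left(-12 + 1755\right) \left(- \frac{1}{13411}\right) + \frac{41407}{-8} = 1743 \left(- \frac{1}{13411}\right) + 41407 \left(- \frac{1}{8}\right) = - \frac{1743}{13411} - \frac{41407}{8} = - \frac{555323221}{107288}$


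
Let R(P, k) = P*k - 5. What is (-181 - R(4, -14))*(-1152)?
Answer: 138240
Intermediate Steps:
R(P, k) = -5 + P*k
(-181 - R(4, -14))*(-1152) = (-181 - (-5 + 4*(-14)))*(-1152) = (-181 - (-5 - 56))*(-1152) = (-181 - 1*(-61))*(-1152) = (-181 + 61)*(-1152) = -120*(-1152) = 138240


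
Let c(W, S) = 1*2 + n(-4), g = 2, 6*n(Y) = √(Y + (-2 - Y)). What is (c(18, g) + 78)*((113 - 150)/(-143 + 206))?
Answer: -2960/63 - 37*I*√2/378 ≈ -46.984 - 0.13843*I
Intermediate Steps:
n(Y) = I*√2/6 (n(Y) = √(Y + (-2 - Y))/6 = √(-2)/6 = (I*√2)/6 = I*√2/6)
c(W, S) = 2 + I*√2/6 (c(W, S) = 1*2 + I*√2/6 = 2 + I*√2/6)
(c(18, g) + 78)*((113 - 150)/(-143 + 206)) = ((2 + I*√2/6) + 78)*((113 - 150)/(-143 + 206)) = (80 + I*√2/6)*(-37/63) = -2960/63 - 37*I*√2/378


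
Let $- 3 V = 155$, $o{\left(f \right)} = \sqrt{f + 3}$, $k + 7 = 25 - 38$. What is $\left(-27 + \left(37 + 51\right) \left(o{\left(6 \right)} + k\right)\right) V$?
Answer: $\frac{236065}{3} \approx 78688.0$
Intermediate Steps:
$k = -20$ ($k = -7 + \left(25 - 38\right) = -7 - 13 = -20$)
$o{\left(f \right)} = \sqrt{3 + f}$
$V = - \frac{155}{3}$ ($V = \left(- \frac{1}{3}\right) 155 = - \frac{155}{3} \approx -51.667$)
$\left(-27 + \left(37 + 51\right) \left(o{\left(6 \right)} + k\right)\right) V = \left(-27 + \left(37 + 51\right) \left(\sqrt{3 + 6} - 20\right)\right) \left(- \frac{155}{3}\right) = \left(-27 + 88 \left(\sqrt{9} - 20\right)\right) \left(- \frac{155}{3}\right) = \left(-27 + 88 \left(3 - 20\right)\right) \left(- \frac{155}{3}\right) = \left(-27 + 88 \left(-17\right)\right) \left(- \frac{155}{3}\right) = \left(-27 - 1496\right) \left(- \frac{155}{3}\right) = \left(-1523\right) \left(- \frac{155}{3}\right) = \frac{236065}{3}$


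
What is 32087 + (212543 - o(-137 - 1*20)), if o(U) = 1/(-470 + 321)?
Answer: 36449871/149 ≈ 2.4463e+5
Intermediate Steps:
o(U) = -1/149 (o(U) = 1/(-149) = -1/149)
32087 + (212543 - o(-137 - 1*20)) = 32087 + (212543 - 1*(-1/149)) = 32087 + (212543 + 1/149) = 32087 + 31668908/149 = 36449871/149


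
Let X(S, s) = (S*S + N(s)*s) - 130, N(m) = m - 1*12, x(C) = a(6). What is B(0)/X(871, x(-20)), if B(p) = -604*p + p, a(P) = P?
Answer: 0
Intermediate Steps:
x(C) = 6
N(m) = -12 + m (N(m) = m - 12 = -12 + m)
B(p) = -603*p
X(S, s) = -130 + S² + s*(-12 + s) (X(S, s) = (S*S + (-12 + s)*s) - 130 = (S² + s*(-12 + s)) - 130 = -130 + S² + s*(-12 + s))
B(0)/X(871, x(-20)) = (-603*0)/(-130 + 871² + 6*(-12 + 6)) = 0/(-130 + 758641 + 6*(-6)) = 0/(-130 + 758641 - 36) = 0/758475 = 0*(1/758475) = 0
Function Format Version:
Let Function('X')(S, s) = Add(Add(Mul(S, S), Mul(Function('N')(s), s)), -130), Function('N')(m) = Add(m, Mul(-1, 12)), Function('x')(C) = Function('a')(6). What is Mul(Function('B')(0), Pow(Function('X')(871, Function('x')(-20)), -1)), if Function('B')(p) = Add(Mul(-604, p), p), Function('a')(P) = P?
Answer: 0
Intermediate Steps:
Function('x')(C) = 6
Function('N')(m) = Add(-12, m) (Function('N')(m) = Add(m, -12) = Add(-12, m))
Function('B')(p) = Mul(-603, p)
Function('X')(S, s) = Add(-130, Pow(S, 2), Mul(s, Add(-12, s))) (Function('X')(S, s) = Add(Add(Mul(S, S), Mul(Add(-12, s), s)), -130) = Add(Add(Pow(S, 2), Mul(s, Add(-12, s))), -130) = Add(-130, Pow(S, 2), Mul(s, Add(-12, s))))
Mul(Function('B')(0), Pow(Function('X')(871, Function('x')(-20)), -1)) = Mul(Mul(-603, 0), Pow(Add(-130, Pow(871, 2), Mul(6, Add(-12, 6))), -1)) = Mul(0, Pow(Add(-130, 758641, Mul(6, -6)), -1)) = Mul(0, Pow(Add(-130, 758641, -36), -1)) = Mul(0, Pow(758475, -1)) = Mul(0, Rational(1, 758475)) = 0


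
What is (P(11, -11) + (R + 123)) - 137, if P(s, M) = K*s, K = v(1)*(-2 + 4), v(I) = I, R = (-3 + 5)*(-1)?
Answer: 6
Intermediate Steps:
R = -2 (R = 2*(-1) = -2)
K = 2 (K = 1*(-2 + 4) = 1*2 = 2)
P(s, M) = 2*s
(P(11, -11) + (R + 123)) - 137 = (2*11 + (-2 + 123)) - 137 = (22 + 121) - 137 = 143 - 137 = 6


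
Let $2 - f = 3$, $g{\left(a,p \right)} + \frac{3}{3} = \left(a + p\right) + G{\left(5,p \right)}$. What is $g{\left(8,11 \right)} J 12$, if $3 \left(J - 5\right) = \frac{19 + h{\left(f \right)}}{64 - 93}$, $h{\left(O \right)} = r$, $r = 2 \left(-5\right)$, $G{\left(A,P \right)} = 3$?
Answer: $\frac{35784}{29} \approx 1233.9$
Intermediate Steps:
$g{\left(a,p \right)} = 2 + a + p$ ($g{\left(a,p \right)} = -1 + \left(\left(a + p\right) + 3\right) = -1 + \left(3 + a + p\right) = 2 + a + p$)
$f = -1$ ($f = 2 - 3 = -1$)
$r = -10$
$h{\left(O \right)} = -10$
$J = \frac{142}{29}$ ($J = 5 + \frac{\left(19 - 10\right) \frac{1}{64 - 93}}{3} = 5 + \frac{9 \frac{1}{-29}}{3} = 5 + \frac{9 \left(- \frac{1}{29}\right)}{3} = 5 + \frac{1}{3} \left(- \frac{9}{29}\right) = 5 - \frac{3}{29} = \frac{142}{29} \approx 4.8966$)
$g{\left(8,11 \right)} J 12 = \left(2 + 8 + 11\right) \frac{142}{29} \cdot 12 = 21 \cdot \frac{142}{29} \cdot 12 = \frac{2982}{29} \cdot 12 = \frac{35784}{29}$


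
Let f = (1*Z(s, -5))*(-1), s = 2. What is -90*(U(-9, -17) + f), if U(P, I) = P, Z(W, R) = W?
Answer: 990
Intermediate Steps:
f = -2 (f = (1*2)*(-1) = 2*(-1) = -2)
-90*(U(-9, -17) + f) = -90*(-9 - 2) = -90*(-11) = 990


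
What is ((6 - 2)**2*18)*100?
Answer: 28800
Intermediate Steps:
((6 - 2)**2*18)*100 = (4**2*18)*100 = (16*18)*100 = 288*100 = 28800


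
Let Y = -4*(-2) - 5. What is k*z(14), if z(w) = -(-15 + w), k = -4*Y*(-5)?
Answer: 60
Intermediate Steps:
Y = 3 (Y = 8 - 5 = 3)
k = 60 (k = -4*3*(-5) = -12*(-5) = 60)
z(w) = 15 - w
k*z(14) = 60*(15 - 1*14) = 60*(15 - 14) = 60*1 = 60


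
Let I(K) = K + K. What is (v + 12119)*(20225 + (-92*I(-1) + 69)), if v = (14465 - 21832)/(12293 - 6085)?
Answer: 770253195015/3104 ≈ 2.4815e+8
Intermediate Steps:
I(K) = 2*K
v = -7367/6208 ≈ -1.1867
(v + 12119)*(20225 + (-92*I(-1) + 69)) = (-7367/6208 + 12119)*(20225 + (-184*(-1) + 69)) = 75227385*(20225 + (-92*(-2) + 69))/6208 = 75227385*(20225 + (184 + 69))/6208 = 75227385*(20225 + 253)/6208 = (75227385/6208)*20478 = 770253195015/3104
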